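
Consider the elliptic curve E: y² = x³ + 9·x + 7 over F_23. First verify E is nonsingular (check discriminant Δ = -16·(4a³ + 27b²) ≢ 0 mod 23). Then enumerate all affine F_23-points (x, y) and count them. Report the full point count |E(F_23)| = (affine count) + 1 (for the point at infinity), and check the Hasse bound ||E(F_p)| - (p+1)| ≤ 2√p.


Affine points = {(5, 4), (5, 19), (6, 1), (6, 22), (8, 4), (8, 19), (9, 9), (9, 14), (10, 4), (10, 19), (12, 7), (12, 16), (14, 5), (14, 18), (17, 6), (17, 17), (21, 2), (21, 21)}; affine count = 18; |E(F_23)| = 19.

Discriminant check: Δ ∝ 4a³ + 27b² = 4·9³ + 27·7² = 4·729 + 27·49 ≡ 7 (mod 23). Nonzero ⇒ E is nonsingular.
For each x ∈ F_23, compute rhs = x³ + 9·x + 7 mod 23, then count y ∈ F_23 with y² ≡ rhs.
  x = 0: rhs = 7, matching y values: none (0 points).
  x = 1: rhs = 17, matching y values: none (0 points).
  x = 2: rhs = 10, matching y values: none (0 points).
  x = 3: rhs = 15, matching y values: none (0 points).
  x = 4: rhs = 15, matching y values: none (0 points).
  x = 5: rhs = 16, matching y values: 4, 19 (2 points).
  x = 6: rhs = 1, matching y values: 1, 22 (2 points).
  x = 7: rhs = 22, matching y values: none (0 points).
  x = 8: rhs = 16, matching y values: 4, 19 (2 points).
  x = 9: rhs = 12, matching y values: 9, 14 (2 points).
  x = 10: rhs = 16, matching y values: 4, 19 (2 points).
  x = 11: rhs = 11, matching y values: none (0 points).
  x = 12: rhs = 3, matching y values: 7, 16 (2 points).
  x = 13: rhs = 21, matching y values: none (0 points).
  x = 14: rhs = 2, matching y values: 5, 18 (2 points).
  x = 15: rhs = 21, matching y values: none (0 points).
  x = 16: rhs = 15, matching y values: none (0 points).
  x = 17: rhs = 13, matching y values: 6, 17 (2 points).
  x = 18: rhs = 21, matching y values: none (0 points).
  x = 19: rhs = 22, matching y values: none (0 points).
  x = 20: rhs = 22, matching y values: none (0 points).
  x = 21: rhs = 4, matching y values: 2, 21 (2 points).
  x = 22: rhs = 20, matching y values: none (0 points).
Total affine count: 18.
Full point count |E(F_23)| = 18 + 1 = 19.
Hasse bound: |19 − (23+1)| = |-5| = 5 ≤ 2√23 ≈ 9.5917 ✓.


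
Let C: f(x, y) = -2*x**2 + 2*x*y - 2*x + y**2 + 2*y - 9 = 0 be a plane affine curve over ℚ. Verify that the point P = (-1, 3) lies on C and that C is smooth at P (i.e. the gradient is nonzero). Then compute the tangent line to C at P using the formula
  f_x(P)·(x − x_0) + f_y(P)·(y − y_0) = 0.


Tangent line at P: 8*x + 6*y - 10 = 0.

Step 1: f(-1, 3) = 0, so P lies on C.
Step 2: partial derivatives
  f_x(x, y) = -4*x + 2*y - 2, f_y(x, y) = 2*x + 2*y + 2.
  f_x(P) = 8, f_y(P) = 6 (gradient nonzero, so P is smooth).
Step 3: tangent line at P: 8·(x − -1) + 6·(y − 3) = 0.
Expanding: 8*x + 6*y - 10 = 0.


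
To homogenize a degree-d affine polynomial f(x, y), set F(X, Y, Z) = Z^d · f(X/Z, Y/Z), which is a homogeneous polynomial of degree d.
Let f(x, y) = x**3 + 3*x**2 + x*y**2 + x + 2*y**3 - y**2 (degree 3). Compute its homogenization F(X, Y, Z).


F(X, Y, Z) = X**3 + 3*X**2*Z + X*Y**2 + X*Z**2 + 2*Y**3 - Y**2*Z

deg(f) = 3.
Substitute x = X/Z, y = Y/Z into f, then multiply by Z^3.
  monomial 1·x^3·y^0 ↦ 1·X^3·Y^0·Z^0.
  monomial 3·x^2·y^0 ↦ 3·X^2·Y^0·Z^1.
  monomial 1·x^1·y^2 ↦ 1·X^1·Y^2·Z^0.
  monomial 1·x^1·y^0 ↦ 1·X^1·Y^0·Z^2.
  monomial 2·x^0·y^3 ↦ 2·X^0·Y^3·Z^0.
  monomial -1·x^0·y^2 ↦ -1·X^0·Y^2·Z^1.
Collecting: F(X, Y, Z) = X**3 + 3*X**2*Z + X*Y**2 + X*Z**2 + 2*Y**3 - Y**2*Z.


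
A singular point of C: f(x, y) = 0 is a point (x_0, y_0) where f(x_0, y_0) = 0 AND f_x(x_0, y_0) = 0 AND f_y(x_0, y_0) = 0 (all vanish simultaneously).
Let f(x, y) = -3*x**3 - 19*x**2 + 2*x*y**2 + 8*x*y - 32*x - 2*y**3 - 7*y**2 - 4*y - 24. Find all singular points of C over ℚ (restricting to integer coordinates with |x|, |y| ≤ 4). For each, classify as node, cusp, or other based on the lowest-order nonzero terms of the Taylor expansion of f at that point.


Singular points: {(-2, -2)}; classification: node.

Compute partial derivatives:
  f_x = -9*x**2 - 38*x + 2*y**2 + 8*y - 32.
  f_y = 4*x*y + 8*x - 6*y**2 - 14*y - 4.
Scan x_0 ∈ {−4, ..., 4}. For each x_0, f_y(x_0, y) is a polynomial in y; find its integer roots y ∈ {−4, ..., 4}, then test f_x and f at those candidates.
  x = -4: f_y(-4, y) = -6*y**2 - 30*y - 36; vanishes at y ∈ {-3, -2}. (-4, -3): f_x = -30 ≠ 0; (-4, -2): f_x = -32 ≠ 0.
  x = -3: f_y(-3, y) = -6*y**2 - 26*y - 28; vanishes at y ∈ {-2}. (-3, -2): f_x = -7 ≠ 0.
  x = -2: f_y(-2, y) = -6*y**2 - 22*y - 20; vanishes at y ∈ {-2}. (-2, -2): f_x = 0, f = 0 — SINGULAR.
  x = -1: f_y(-1, y) = -6*y**2 - 18*y - 12; vanishes at y ∈ {-2, -1}. (-1, -2): f_x = -11 ≠ 0; (-1, -1): f_x = -9 ≠ 0.
  x = 0: f_y(0, y) = -6*y**2 - 14*y - 4; vanishes at y ∈ {-2}. (0, -2): f_x = -40 ≠ 0.
  x = 1: f_y(1, y) = -6*y**2 - 10*y + 4; vanishes at y ∈ {-2}. (1, -2): f_x = -87 ≠ 0.
  x = 2: f_y(2, y) = -6*y**2 - 6*y + 12; vanishes at y ∈ {-2, 1}. (2, -2): f_x = -152 ≠ 0; (2, 1): f_x = -134 ≠ 0.
  x = 3: f_y(3, y) = -6*y**2 - 2*y + 20; vanishes at y ∈ {-2}. (3, -2): f_x = -235 ≠ 0.
  x = 4: f_y(4, y) = -6*y**2 + 2*y + 28; vanishes at y ∈ {-2}. (4, -2): f_x = -336 ≠ 0.
Only singular point on the grid: (-2, -2).
Classify: substitute x = -2 + u, y = -2 + v and expand: f = -3*u**3 - u**2 + 2*u*v**2 - 2*v**3 + v**2.
No constant or linear terms (consistent with a singular point). Quadratic part: -u**2 + v**2. Cubic part: -3*u**3 + 2*u*v**2 - 2*v**3.
The quadratic part v**2 - u**2 = (v − u)(v + u) splits into two distinct linear factors, so there are two distinct tangent lines y − -2 = ±(x − -2) — this is a node (ordinary double point).
Classification: node.


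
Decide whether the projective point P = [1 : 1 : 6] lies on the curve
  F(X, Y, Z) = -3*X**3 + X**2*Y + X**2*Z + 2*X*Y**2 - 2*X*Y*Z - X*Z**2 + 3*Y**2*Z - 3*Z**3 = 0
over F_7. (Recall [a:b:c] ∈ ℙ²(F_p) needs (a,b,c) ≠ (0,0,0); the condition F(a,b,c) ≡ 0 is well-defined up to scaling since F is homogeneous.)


F(1,1,6) ≡ 0 (mod 7); P is on the curve.

Evaluate F(1, 1, 6) term-by-term (mod 7).
  -3*X**3 ↦ -3·1·1·1 = -3
  X**2*Y ↦ 1·1·1·1 = 1
  X**2*Z ↦ 1·1·1·6 = 6
  2*X*Y**2 ↦ 2·1·1·1 = 2
  -2*X*Y*Z ↦ -2·1·1·6 = -12
  -X*Z**2 ↦ -1·1·1·36 = -36
  3*Y**2*Z ↦ 3·1·1·6 = 18
  -3*Z**3 ↦ -3·1·1·216 = -648
Sum: F(1, 1, 6) = (-3) + (1) + (6) + (2) + (-12) + (-36) + (18) + (-648) = -672.
Reducing mod 7: -672 ≡ 0 (mod 7).
Since F(a, b, c) ≡ 0 (mod 7), P lies on the curve.


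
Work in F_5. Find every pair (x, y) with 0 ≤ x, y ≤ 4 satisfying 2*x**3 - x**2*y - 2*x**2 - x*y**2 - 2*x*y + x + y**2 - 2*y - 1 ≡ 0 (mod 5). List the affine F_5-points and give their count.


Affine F_5-points: {(1, 0), (1, 1), (1, 2), (1, 3), (1, 4), (2, 2), (2, 3), (4, 1), (4, 2)}; count = 9.

For each of the 25 pairs (x, y) ∈ F_5², evaluate f(x, y) mod 5. Record the zeros.
  x = 0: [0↦4, 1↦3, 2↦4, 3↦2, 4↦2]  zeros at y ∈ ∅
  x = 1: [0↦0, 1↦0, 2↦0, 3↦0, 4↦0]  zeros at y ∈ {0, 1, 2, 3, 4}
  x = 2: [0↦4, 1↦3, 2↦0, 3↦0, 4↦3]  zeros at y ∈ {2, 3}
  x = 3: [0↦3, 1↦4, 2↦1, 3↦4, 4↦3]  zeros at y ∈ ∅
  x = 4: [0↦4, 1↦0, 2↦0, 3↦4, 4↦2]  zeros at y ∈ {1, 2}
Collecting zeros: affine points = {(1, 0), (1, 1), (1, 2), (1, 3), (1, 4), (2, 2), (2, 3), (4, 1), (4, 2)}.
Total count |C(F_5)_aff| = 9.


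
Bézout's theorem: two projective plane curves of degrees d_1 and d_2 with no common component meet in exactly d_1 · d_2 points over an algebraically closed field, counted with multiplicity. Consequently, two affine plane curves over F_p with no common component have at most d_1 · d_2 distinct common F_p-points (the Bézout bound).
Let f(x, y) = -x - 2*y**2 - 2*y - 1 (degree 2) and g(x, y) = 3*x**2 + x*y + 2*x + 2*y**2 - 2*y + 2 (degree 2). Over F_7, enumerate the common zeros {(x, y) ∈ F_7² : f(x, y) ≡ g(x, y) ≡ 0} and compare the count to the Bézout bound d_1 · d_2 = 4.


Common zeros: {(1, 4), (3, 3)}; count = 2; Bézout bound = 4.

deg(f) = 2, deg(g) = 2, so Bézout bound = 4.
Scan x ∈ F_7. For each x, list the y ∈ F_7 with f(x, y) ≡ 0 and those with g(x, y) ≡ 0 (mod 7); the common zeros in that column are the intersection.
  x = 0: f ≡ 0 at y ∈ ∅; g ≡ 0 at y ∈ {3, 5}; common: ∅.
  x = 1: f ≡ 0 at y ∈ {2, 4}; g ≡ 0 at y ∈ {0, 4}; common: {4}.
  x = 2: f ≡ 0 at y ∈ {1, 5}; g ≡ 0 at y ∈ ∅; common: ∅.
  x = 3: f ≡ 0 at y ∈ {3}; g ≡ 0 at y ∈ {0, 3}; common: {3}.
  x = 4: f ≡ 0 at y ∈ ∅; g ≡ 0 at y ∈ {2, 4}; common: ∅.
  x = 5: f ≡ 0 at y ∈ ∅; g ≡ 0 at y ∈ ∅; common: ∅.
  x = 6: f ≡ 0 at y ∈ {0, 6}; g ≡ 0 at y ∈ ∅; common: ∅.
Collecting: common zeros = {(1, 4), (3, 3)}, so the count is 2.
Comparison with the Bézout bound: 2 ≤ 4 = deg(f)·deg(g), as expected for curves with no common component (the affine F_7-count falls short of the bound because intersections may lie at infinity, over extension fields, or carry multiplicity).


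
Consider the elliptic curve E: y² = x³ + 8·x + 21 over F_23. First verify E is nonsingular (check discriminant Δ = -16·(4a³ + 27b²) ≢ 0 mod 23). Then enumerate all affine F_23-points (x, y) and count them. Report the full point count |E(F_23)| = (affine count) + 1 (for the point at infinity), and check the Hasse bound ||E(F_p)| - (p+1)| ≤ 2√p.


Affine points = {(3, 7), (3, 16), (4, 5), (4, 18), (5, 5), (5, 18), (6, 3), (6, 20), (7, 11), (7, 12), (14, 5), (14, 18), (16, 6), (16, 17), (20, 4), (20, 19), (22, 9), (22, 14)}; affine count = 18; |E(F_23)| = 19.

Discriminant check: Δ ∝ 4a³ + 27b² = 4·8³ + 27·21² = 4·512 + 27·441 ≡ 17 (mod 23). Nonzero ⇒ E is nonsingular.
For each x ∈ F_23, compute rhs = x³ + 8·x + 21 mod 23, then count y ∈ F_23 with y² ≡ rhs.
  x = 0: rhs = 21, matching y values: none (0 points).
  x = 1: rhs = 7, matching y values: none (0 points).
  x = 2: rhs = 22, matching y values: none (0 points).
  x = 3: rhs = 3, matching y values: 7, 16 (2 points).
  x = 4: rhs = 2, matching y values: 5, 18 (2 points).
  x = 5: rhs = 2, matching y values: 5, 18 (2 points).
  x = 6: rhs = 9, matching y values: 3, 20 (2 points).
  x = 7: rhs = 6, matching y values: 11, 12 (2 points).
  x = 8: rhs = 22, matching y values: none (0 points).
  x = 9: rhs = 17, matching y values: none (0 points).
  x = 10: rhs = 20, matching y values: none (0 points).
  x = 11: rhs = 14, matching y values: none (0 points).
  x = 12: rhs = 5, matching y values: none (0 points).
  x = 13: rhs = 22, matching y values: none (0 points).
  x = 14: rhs = 2, matching y values: 5, 18 (2 points).
  x = 15: rhs = 20, matching y values: none (0 points).
  x = 16: rhs = 13, matching y values: 6, 17 (2 points).
  x = 17: rhs = 10, matching y values: none (0 points).
  x = 18: rhs = 17, matching y values: none (0 points).
  x = 19: rhs = 17, matching y values: none (0 points).
  x = 20: rhs = 16, matching y values: 4, 19 (2 points).
  x = 21: rhs = 20, matching y values: none (0 points).
  x = 22: rhs = 12, matching y values: 9, 14 (2 points).
Total affine count: 18.
Full point count |E(F_23)| = 18 + 1 = 19.
Hasse bound: |19 − (23+1)| = |-5| = 5 ≤ 2√23 ≈ 9.5917 ✓.


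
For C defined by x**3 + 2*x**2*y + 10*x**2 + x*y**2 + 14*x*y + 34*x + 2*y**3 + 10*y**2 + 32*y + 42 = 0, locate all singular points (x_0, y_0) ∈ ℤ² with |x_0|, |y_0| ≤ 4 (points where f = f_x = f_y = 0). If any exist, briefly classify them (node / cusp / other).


Singular points: {(-3, -1)}; classification: node.

Compute partial derivatives:
  f_x = 3*x**2 + 4*x*y + 20*x + y**2 + 14*y + 34.
  f_y = 2*x**2 + 2*x*y + 14*x + 6*y**2 + 20*y + 32.
Scan x_0 ∈ {−4, ..., 4}. For each x_0, f_y(x_0, y) is a polynomial in y; find its integer roots y ∈ {−4, ..., 4}, then test f_x and f at those candidates.
  x = -4: f_y(-4, y) = 6*y**2 + 12*y + 8; no integer root y with |y| ≤ 4.
  x = -3: f_y(-3, y) = 6*y**2 + 14*y + 8; vanishes at y ∈ {-1}. (-3, -1): f_x = 0, f = 0 — SINGULAR.
  x = -2: f_y(-2, y) = 6*y**2 + 16*y + 12; no integer root y with |y| ≤ 4.
  x = -1: f_y(-1, y) = 6*y**2 + 18*y + 20; no integer root y with |y| ≤ 4.
  x = 0: f_y(0, y) = 6*y**2 + 20*y + 32; no integer root y with |y| ≤ 4.
  x = 1: f_y(1, y) = 6*y**2 + 22*y + 48; no integer root y with |y| ≤ 4.
  x = 2: f_y(2, y) = 6*y**2 + 24*y + 68; no integer root y with |y| ≤ 4.
  x = 3: f_y(3, y) = 6*y**2 + 26*y + 92; no integer root y with |y| ≤ 4.
  x = 4: f_y(4, y) = 6*y**2 + 28*y + 120; no integer root y with |y| ≤ 4.
Only singular point on the grid: (-3, -1).
Classify: substitute x = -3 + u, y = -1 + v and expand: f = u**3 + 2*u**2*v - u**2 + u*v**2 + 2*v**3 + v**2.
No constant or linear terms (consistent with a singular point). Quadratic part: -u**2 + v**2. Cubic part: u**3 + 2*u**2*v + u*v**2 + 2*v**3.
The quadratic part v**2 - u**2 = (v − u)(v + u) splits into two distinct linear factors, so there are two distinct tangent lines y − -1 = ±(x − -3) — this is a node (ordinary double point).
Classification: node.


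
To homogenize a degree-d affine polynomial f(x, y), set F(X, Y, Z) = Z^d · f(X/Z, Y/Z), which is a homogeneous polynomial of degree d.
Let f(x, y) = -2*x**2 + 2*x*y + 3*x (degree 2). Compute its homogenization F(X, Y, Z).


F(X, Y, Z) = -2*X**2 + 2*X*Y + 3*X*Z

deg(f) = 2.
Substitute x = X/Z, y = Y/Z into f, then multiply by Z^2.
  monomial -2·x^2·y^0 ↦ -2·X^2·Y^0·Z^0.
  monomial 2·x^1·y^1 ↦ 2·X^1·Y^1·Z^0.
  monomial 3·x^1·y^0 ↦ 3·X^1·Y^0·Z^1.
Collecting: F(X, Y, Z) = -2*X**2 + 2*X*Y + 3*X*Z.


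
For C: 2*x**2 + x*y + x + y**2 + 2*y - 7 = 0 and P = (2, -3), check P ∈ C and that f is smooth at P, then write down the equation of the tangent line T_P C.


Tangent line at P: 6*x - 2*y - 18 = 0.

Step 1: f(2, -3) = 0, so P lies on C.
Step 2: partial derivatives
  f_x(x, y) = 4*x + y + 1, f_y(x, y) = x + 2*y + 2.
  f_x(P) = 6, f_y(P) = -2 (gradient nonzero, so P is smooth).
Step 3: tangent line at P: 6·(x − 2) + -2·(y − -3) = 0.
Expanding: 6*x - 2*y - 18 = 0.


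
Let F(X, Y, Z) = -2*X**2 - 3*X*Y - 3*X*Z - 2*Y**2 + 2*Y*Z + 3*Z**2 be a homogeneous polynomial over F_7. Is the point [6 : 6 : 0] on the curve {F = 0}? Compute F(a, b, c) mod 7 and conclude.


F(6,6,0) ≡ 0 (mod 7); P is on the curve.

Evaluate F(6, 6, 0) term-by-term (mod 7).
  -2*X**2 ↦ -2·36·1·1 = -72
  -3*X*Y ↦ -3·6·6·1 = -108
  -3*X*Z ↦ -3·6·1·0 = 0
  -2*Y**2 ↦ -2·1·36·1 = -72
  2*Y*Z ↦ 2·1·6·0 = 0
  3*Z**2 ↦ 3·1·1·0 = 0
Sum: F(6, 6, 0) = (-72) + (-108) + (0) + (-72) + (0) + (0) = -252.
Reducing mod 7: -252 ≡ 0 (mod 7).
Since F(a, b, c) ≡ 0 (mod 7), P lies on the curve.


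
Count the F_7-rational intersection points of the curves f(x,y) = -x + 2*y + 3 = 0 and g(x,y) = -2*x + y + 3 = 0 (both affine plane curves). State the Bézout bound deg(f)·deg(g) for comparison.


Common zeros: {(1, 6)}; count = 1; Bézout bound = 1.

deg(f) = 1, deg(g) = 1, so Bézout bound = 1.
Scan x ∈ F_7. For each x, list the y ∈ F_7 with f(x, y) ≡ 0 and those with g(x, y) ≡ 0 (mod 7); the common zeros in that column are the intersection.
  x = 0: f ≡ 0 at y ∈ {2}; g ≡ 0 at y ∈ {4}; common: ∅.
  x = 1: f ≡ 0 at y ∈ {6}; g ≡ 0 at y ∈ {6}; common: {6}.
  x = 2: f ≡ 0 at y ∈ {3}; g ≡ 0 at y ∈ {1}; common: ∅.
  x = 3: f ≡ 0 at y ∈ {0}; g ≡ 0 at y ∈ {3}; common: ∅.
  x = 4: f ≡ 0 at y ∈ {4}; g ≡ 0 at y ∈ {5}; common: ∅.
  x = 5: f ≡ 0 at y ∈ {1}; g ≡ 0 at y ∈ {0}; common: ∅.
  x = 6: f ≡ 0 at y ∈ {5}; g ≡ 0 at y ∈ {2}; common: ∅.
Collecting: common zeros = {(1, 6)}, so the count is 1.
Comparison with the Bézout bound: 1 ≤ 1 = deg(f)·deg(g), as expected for curves with no common component (the bound is attained).


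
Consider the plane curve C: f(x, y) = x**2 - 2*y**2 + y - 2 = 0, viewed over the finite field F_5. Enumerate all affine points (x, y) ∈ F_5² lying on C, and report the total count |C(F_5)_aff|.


Affine F_5-points: {(0, 4)}; count = 1.

For each of the 25 pairs (x, y) ∈ F_5², evaluate f(x, y) mod 5. Record the zeros.
  x = 0: [0↦3, 1↦2, 2↦2, 3↦3, 4↦0]  zeros at y ∈ {4}
  x = 1: [0↦4, 1↦3, 2↦3, 3↦4, 4↦1]  zeros at y ∈ ∅
  x = 2: [0↦2, 1↦1, 2↦1, 3↦2, 4↦4]  zeros at y ∈ ∅
  x = 3: [0↦2, 1↦1, 2↦1, 3↦2, 4↦4]  zeros at y ∈ ∅
  x = 4: [0↦4, 1↦3, 2↦3, 3↦4, 4↦1]  zeros at y ∈ ∅
Collecting zeros: affine points = {(0, 4)}.
Total count |C(F_5)_aff| = 1.


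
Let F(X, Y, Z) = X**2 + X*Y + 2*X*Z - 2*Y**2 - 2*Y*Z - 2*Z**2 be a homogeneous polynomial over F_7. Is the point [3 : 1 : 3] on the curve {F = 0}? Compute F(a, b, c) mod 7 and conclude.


F(3,1,3) ≡ 4 (mod 7); P is NOT on the curve.

Evaluate F(3, 1, 3) term-by-term (mod 7).
  X**2 ↦ 1·9·1·1 = 9
  X*Y ↦ 1·3·1·1 = 3
  2*X*Z ↦ 2·3·1·3 = 18
  -2*Y**2 ↦ -2·1·1·1 = -2
  -2*Y*Z ↦ -2·1·1·3 = -6
  -2*Z**2 ↦ -2·1·1·9 = -18
Sum: F(3, 1, 3) = (9) + (3) + (18) + (-2) + (-6) + (-18) = 4.
Reducing mod 7: 4 ≡ 4 (mod 7).
Since F(a, b, c) ≡ 4 ≠ 0 (mod 7), P does NOT lie on the curve.


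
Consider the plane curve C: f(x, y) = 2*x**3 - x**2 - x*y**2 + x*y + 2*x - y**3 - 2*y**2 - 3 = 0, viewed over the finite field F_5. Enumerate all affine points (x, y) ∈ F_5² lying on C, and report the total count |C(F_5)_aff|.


Affine F_5-points: {(1, 0), (2, 1), (3, 1), (3, 3)}; count = 4.

For each of the 25 pairs (x, y) ∈ F_5², evaluate f(x, y) mod 5. Record the zeros.
  x = 0: [0↦2, 1↦4, 2↦1, 3↦2, 4↦1]  zeros at y ∈ ∅
  x = 1: [0↦0, 1↦2, 2↦2, 3↦4, 4↦2]  zeros at y ∈ {0}
  x = 2: [0↦3, 1↦0, 2↦3, 3↦1, 4↦3]  zeros at y ∈ {1}
  x = 3: [0↦3, 1↦0, 2↦1, 3↦0, 4↦1]  zeros at y ∈ {1, 3}
  x = 4: [0↦2, 1↦4, 2↦3, 3↦3, 4↦3]  zeros at y ∈ ∅
Collecting zeros: affine points = {(1, 0), (2, 1), (3, 1), (3, 3)}.
Total count |C(F_5)_aff| = 4.


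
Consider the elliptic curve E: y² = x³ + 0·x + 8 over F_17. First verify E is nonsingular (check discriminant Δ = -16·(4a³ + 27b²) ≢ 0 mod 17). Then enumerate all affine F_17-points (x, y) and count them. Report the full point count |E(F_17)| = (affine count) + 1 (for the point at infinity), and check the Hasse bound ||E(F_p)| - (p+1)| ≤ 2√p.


Affine points = {(0, 5), (0, 12), (1, 3), (1, 14), (2, 4), (2, 13), (3, 1), (3, 16), (4, 2), (4, 15), (11, 8), (11, 9), (12, 6), (12, 11), (14, 7), (14, 10), (15, 0)}; affine count = 17; |E(F_17)| = 18.

Discriminant check: Δ ∝ 4a³ + 27b² = 4·0³ + 27·8² = 4·0 + 27·64 ≡ 11 (mod 17). Nonzero ⇒ E is nonsingular.
For each x ∈ F_17, compute rhs = x³ + 0·x + 8 mod 17, then count y ∈ F_17 with y² ≡ rhs.
  x = 0: rhs = 8, matching y values: 5, 12 (2 points).
  x = 1: rhs = 9, matching y values: 3, 14 (2 points).
  x = 2: rhs = 16, matching y values: 4, 13 (2 points).
  x = 3: rhs = 1, matching y values: 1, 16 (2 points).
  x = 4: rhs = 4, matching y values: 2, 15 (2 points).
  x = 5: rhs = 14, matching y values: none (0 points).
  x = 6: rhs = 3, matching y values: none (0 points).
  x = 7: rhs = 11, matching y values: none (0 points).
  x = 8: rhs = 10, matching y values: none (0 points).
  x = 9: rhs = 6, matching y values: none (0 points).
  x = 10: rhs = 5, matching y values: none (0 points).
  x = 11: rhs = 13, matching y values: 8, 9 (2 points).
  x = 12: rhs = 2, matching y values: 6, 11 (2 points).
  x = 13: rhs = 12, matching y values: none (0 points).
  x = 14: rhs = 15, matching y values: 7, 10 (2 points).
  x = 15: rhs = 0, matching y values: 0 (1 points).
  x = 16: rhs = 7, matching y values: none (0 points).
Total affine count: 17.
Full point count |E(F_17)| = 17 + 1 = 18.
Hasse bound: |18 − (17+1)| = |0| = 0 ≤ 2√17 ≈ 8.2462 ✓.


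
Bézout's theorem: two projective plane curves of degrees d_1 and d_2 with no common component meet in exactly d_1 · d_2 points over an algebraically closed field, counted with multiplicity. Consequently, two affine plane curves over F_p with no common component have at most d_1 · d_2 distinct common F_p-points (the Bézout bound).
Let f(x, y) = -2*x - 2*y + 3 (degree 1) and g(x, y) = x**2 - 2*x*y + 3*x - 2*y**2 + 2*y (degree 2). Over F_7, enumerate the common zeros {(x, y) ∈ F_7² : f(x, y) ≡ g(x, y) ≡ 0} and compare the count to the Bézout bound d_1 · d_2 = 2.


Common zeros: {(1, 4), (2, 3)}; count = 2; Bézout bound = 2.

deg(f) = 1, deg(g) = 2, so Bézout bound = 2.
Scan x ∈ F_7. For each x, list the y ∈ F_7 with f(x, y) ≡ 0 and those with g(x, y) ≡ 0 (mod 7); the common zeros in that column are the intersection.
  x = 0: f ≡ 0 at y ∈ {5}; g ≡ 0 at y ∈ {0, 1}; common: ∅.
  x = 1: f ≡ 0 at y ∈ {4}; g ≡ 0 at y ∈ {3, 4}; common: {4}.
  x = 2: f ≡ 0 at y ∈ {3}; g ≡ 0 at y ∈ {3}; common: {3}.
  x = 3: f ≡ 0 at y ∈ {2}; g ≡ 0 at y ∈ ∅; common: ∅.
  x = 4: f ≡ 0 at y ∈ {1}; g ≡ 0 at y ∈ {0, 4}; common: ∅.
  x = 5: f ≡ 0 at y ∈ {0}; g ≡ 0 at y ∈ ∅; common: ∅.
  x = 6: f ≡ 0 at y ∈ {6}; g ≡ 0 at y ∈ {1}; common: ∅.
Collecting: common zeros = {(1, 4), (2, 3)}, so the count is 2.
Comparison with the Bézout bound: 2 ≤ 2 = deg(f)·deg(g), as expected for curves with no common component (the bound is attained).


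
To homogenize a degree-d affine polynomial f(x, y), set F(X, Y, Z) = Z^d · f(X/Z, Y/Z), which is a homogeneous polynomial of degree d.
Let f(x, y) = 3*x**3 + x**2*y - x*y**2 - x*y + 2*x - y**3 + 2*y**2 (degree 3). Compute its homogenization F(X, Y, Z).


F(X, Y, Z) = 3*X**3 + X**2*Y - X*Y**2 - X*Y*Z + 2*X*Z**2 - Y**3 + 2*Y**2*Z

deg(f) = 3.
Substitute x = X/Z, y = Y/Z into f, then multiply by Z^3.
  monomial 3·x^3·y^0 ↦ 3·X^3·Y^0·Z^0.
  monomial 1·x^2·y^1 ↦ 1·X^2·Y^1·Z^0.
  monomial -1·x^1·y^2 ↦ -1·X^1·Y^2·Z^0.
  monomial -1·x^1·y^1 ↦ -1·X^1·Y^1·Z^1.
  monomial 2·x^1·y^0 ↦ 2·X^1·Y^0·Z^2.
  monomial -1·x^0·y^3 ↦ -1·X^0·Y^3·Z^0.
  monomial 2·x^0·y^2 ↦ 2·X^0·Y^2·Z^1.
Collecting: F(X, Y, Z) = 3*X**3 + X**2*Y - X*Y**2 - X*Y*Z + 2*X*Z**2 - Y**3 + 2*Y**2*Z.


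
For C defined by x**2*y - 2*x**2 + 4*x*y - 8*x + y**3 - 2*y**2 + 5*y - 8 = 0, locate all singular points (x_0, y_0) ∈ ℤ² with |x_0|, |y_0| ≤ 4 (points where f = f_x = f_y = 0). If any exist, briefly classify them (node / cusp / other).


Singular points: {(-2, 1)}; classification: node.

Compute partial derivatives:
  f_x = 2*x*y - 4*x + 4*y - 8.
  f_y = x**2 + 4*x + 3*y**2 - 4*y + 5.
Scan x_0 ∈ {−4, ..., 4}. For each x_0, f_y(x_0, y) is a polynomial in y; find its integer roots y ∈ {−4, ..., 4}, then test f_x and f at those candidates.
  x = -4: f_y(-4, y) = 3*y**2 - 4*y + 5; no integer root y with |y| ≤ 4.
  x = -3: f_y(-3, y) = 3*y**2 - 4*y + 2; no integer root y with |y| ≤ 4.
  x = -2: f_y(-2, y) = 3*y**2 - 4*y + 1; vanishes at y ∈ {1}. (-2, 1): f_x = 0, f = 0 — SINGULAR.
  x = -1: f_y(-1, y) = 3*y**2 - 4*y + 2; no integer root y with |y| ≤ 4.
  x = 0: f_y(0, y) = 3*y**2 - 4*y + 5; no integer root y with |y| ≤ 4.
  x = 1: f_y(1, y) = 3*y**2 - 4*y + 10; no integer root y with |y| ≤ 4.
  x = 2: f_y(2, y) = 3*y**2 - 4*y + 17; no integer root y with |y| ≤ 4.
  x = 3: f_y(3, y) = 3*y**2 - 4*y + 26; no integer root y with |y| ≤ 4.
  x = 4: f_y(4, y) = 3*y**2 - 4*y + 37; no integer root y with |y| ≤ 4.
Only singular point on the grid: (-2, 1).
Classify: substitute x = -2 + u, y = 1 + v and expand: f = u**2*v - u**2 + v**3 + v**2.
No constant or linear terms (consistent with a singular point). Quadratic part: -u**2 + v**2. Cubic part: u**2*v + v**3.
The quadratic part v**2 - u**2 = (v − u)(v + u) splits into two distinct linear factors, so there are two distinct tangent lines y − 1 = ±(x − -2) — this is a node (ordinary double point).
Classification: node.


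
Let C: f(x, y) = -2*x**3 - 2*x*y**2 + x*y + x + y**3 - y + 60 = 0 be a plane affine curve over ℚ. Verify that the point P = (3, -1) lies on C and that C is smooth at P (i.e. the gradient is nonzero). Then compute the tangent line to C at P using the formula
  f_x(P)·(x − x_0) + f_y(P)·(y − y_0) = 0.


Tangent line at P: -56*x + 17*y + 185 = 0.

Step 1: f(3, -1) = 0, so P lies on C.
Step 2: partial derivatives
  f_x(x, y) = -6*x**2 - 2*y**2 + y + 1, f_y(x, y) = -4*x*y + x + 3*y**2 - 1.
  f_x(P) = -56, f_y(P) = 17 (gradient nonzero, so P is smooth).
Step 3: tangent line at P: -56·(x − 3) + 17·(y − -1) = 0.
Expanding: -56*x + 17*y + 185 = 0.


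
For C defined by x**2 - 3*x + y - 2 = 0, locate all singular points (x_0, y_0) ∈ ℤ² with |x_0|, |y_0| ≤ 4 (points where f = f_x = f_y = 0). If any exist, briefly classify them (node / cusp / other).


No singular points in the scanned grid; C is smooth there.

Compute partial derivatives:
  f_x = 2*x - 3.
  f_y = 1.
f_y = 1 is a nonzero constant, so f_y never vanishes: no point (x, y) can satisfy f = f_x = f_y = 0. In particular no (x, y) ∈ {−4, ..., 4}² is singular; the curve is smooth.


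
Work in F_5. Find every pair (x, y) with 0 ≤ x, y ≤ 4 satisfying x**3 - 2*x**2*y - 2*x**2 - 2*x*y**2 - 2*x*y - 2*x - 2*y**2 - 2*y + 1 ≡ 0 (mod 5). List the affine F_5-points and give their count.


Affine F_5-points: {(1, 2), (1, 4), (2, 2), (2, 4), (3, 1), (3, 2), (4, 0)}; count = 7.

For each of the 25 pairs (x, y) ∈ F_5², evaluate f(x, y) mod 5. Record the zeros.
  x = 0: [0↦1, 1↦2, 2↦4, 3↦2, 4↦1]  zeros at y ∈ ∅
  x = 1: [0↦3, 1↦3, 2↦0, 3↦4, 4↦0]  zeros at y ∈ {2, 4}
  x = 2: [0↦2, 1↦2, 2↦0, 3↦1, 4↦0]  zeros at y ∈ {2, 4}
  x = 3: [0↦4, 1↦0, 2↦0, 3↦4, 4↦2]  zeros at y ∈ {1, 2}
  x = 4: [0↦0, 1↦3, 2↦1, 3↦4, 4↦2]  zeros at y ∈ {0}
Collecting zeros: affine points = {(1, 2), (1, 4), (2, 2), (2, 4), (3, 1), (3, 2), (4, 0)}.
Total count |C(F_5)_aff| = 7.


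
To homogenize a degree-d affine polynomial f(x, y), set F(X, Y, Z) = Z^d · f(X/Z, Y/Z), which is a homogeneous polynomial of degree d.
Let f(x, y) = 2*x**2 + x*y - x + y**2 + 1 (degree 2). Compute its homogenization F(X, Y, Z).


F(X, Y, Z) = 2*X**2 + X*Y - X*Z + Y**2 + Z**2

deg(f) = 2.
Substitute x = X/Z, y = Y/Z into f, then multiply by Z^2.
  monomial 2·x^2·y^0 ↦ 2·X^2·Y^0·Z^0.
  monomial 1·x^1·y^1 ↦ 1·X^1·Y^1·Z^0.
  monomial -1·x^1·y^0 ↦ -1·X^1·Y^0·Z^1.
  monomial 1·x^0·y^2 ↦ 1·X^0·Y^2·Z^0.
  monomial 1·x^0·y^0 ↦ 1·X^0·Y^0·Z^2.
Collecting: F(X, Y, Z) = 2*X**2 + X*Y - X*Z + Y**2 + Z**2.


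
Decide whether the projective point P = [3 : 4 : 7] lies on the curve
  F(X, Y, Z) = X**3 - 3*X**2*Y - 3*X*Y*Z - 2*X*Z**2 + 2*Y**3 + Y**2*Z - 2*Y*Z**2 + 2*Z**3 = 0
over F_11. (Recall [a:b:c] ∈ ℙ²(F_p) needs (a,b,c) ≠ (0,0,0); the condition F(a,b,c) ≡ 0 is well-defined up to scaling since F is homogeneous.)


F(3,4,7) ≡ 6 (mod 11); P is NOT on the curve.

Evaluate F(3, 4, 7) term-by-term (mod 11).
  X**3 ↦ 1·27·1·1 = 27
  -3*X**2*Y ↦ -3·9·4·1 = -108
  -3*X*Y*Z ↦ -3·3·4·7 = -252
  -2*X*Z**2 ↦ -2·3·1·49 = -294
  2*Y**3 ↦ 2·1·64·1 = 128
  Y**2*Z ↦ 1·1·16·7 = 112
  -2*Y*Z**2 ↦ -2·1·4·49 = -392
  2*Z**3 ↦ 2·1·1·343 = 686
Sum: F(3, 4, 7) = (27) + (-108) + (-252) + (-294) + (128) + (112) + (-392) + (686) = -93.
Reducing mod 11: -93 ≡ 6 (mod 11).
Since F(a, b, c) ≡ 6 ≠ 0 (mod 11), P does NOT lie on the curve.


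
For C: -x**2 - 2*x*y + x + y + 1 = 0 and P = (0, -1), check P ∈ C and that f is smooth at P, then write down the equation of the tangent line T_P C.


Tangent line at P: 3*x + y + 1 = 0.

Step 1: f(0, -1) = 0, so P lies on C.
Step 2: partial derivatives
  f_x(x, y) = -2*x - 2*y + 1, f_y(x, y) = 1 - 2*x.
  f_x(P) = 3, f_y(P) = 1 (gradient nonzero, so P is smooth).
Step 3: tangent line at P: 3·(x − 0) + 1·(y − -1) = 0.
Expanding: 3*x + y + 1 = 0.


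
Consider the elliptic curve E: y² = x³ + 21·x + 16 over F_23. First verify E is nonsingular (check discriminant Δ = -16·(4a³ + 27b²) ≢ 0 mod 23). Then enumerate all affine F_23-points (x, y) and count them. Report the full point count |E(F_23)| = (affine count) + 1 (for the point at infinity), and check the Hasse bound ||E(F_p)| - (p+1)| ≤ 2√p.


Affine points = {(0, 4), (0, 19), (4, 7), (4, 16), (5, 4), (5, 19), (6, 6), (6, 17), (7, 0), (8, 11), (8, 12), (12, 8), (12, 15), (13, 5), (13, 18), (14, 8), (14, 15), (15, 7), (15, 16), (16, 3), (16, 20), (18, 4), (18, 19), (19, 11), (19, 12), (20, 8), (20, 15), (21, 9), (21, 14)}; affine count = 29; |E(F_23)| = 30.

Discriminant check: Δ ∝ 4a³ + 27b² = 4·21³ + 27·16² = 4·9261 + 27·256 ≡ 3 (mod 23). Nonzero ⇒ E is nonsingular.
For each x ∈ F_23, compute rhs = x³ + 21·x + 16 mod 23, then count y ∈ F_23 with y² ≡ rhs.
  x = 0: rhs = 16, matching y values: 4, 19 (2 points).
  x = 1: rhs = 15, matching y values: none (0 points).
  x = 2: rhs = 20, matching y values: none (0 points).
  x = 3: rhs = 14, matching y values: none (0 points).
  x = 4: rhs = 3, matching y values: 7, 16 (2 points).
  x = 5: rhs = 16, matching y values: 4, 19 (2 points).
  x = 6: rhs = 13, matching y values: 6, 17 (2 points).
  x = 7: rhs = 0, matching y values: 0 (1 points).
  x = 8: rhs = 6, matching y values: 11, 12 (2 points).
  x = 9: rhs = 14, matching y values: none (0 points).
  x = 10: rhs = 7, matching y values: none (0 points).
  x = 11: rhs = 14, matching y values: none (0 points).
  x = 12: rhs = 18, matching y values: 8, 15 (2 points).
  x = 13: rhs = 2, matching y values: 5, 18 (2 points).
  x = 14: rhs = 18, matching y values: 8, 15 (2 points).
  x = 15: rhs = 3, matching y values: 7, 16 (2 points).
  x = 16: rhs = 9, matching y values: 3, 20 (2 points).
  x = 17: rhs = 19, matching y values: none (0 points).
  x = 18: rhs = 16, matching y values: 4, 19 (2 points).
  x = 19: rhs = 6, matching y values: 11, 12 (2 points).
  x = 20: rhs = 18, matching y values: 8, 15 (2 points).
  x = 21: rhs = 12, matching y values: 9, 14 (2 points).
  x = 22: rhs = 17, matching y values: none (0 points).
Total affine count: 29.
Full point count |E(F_23)| = 29 + 1 = 30.
Hasse bound: |30 − (23+1)| = |6| = 6 ≤ 2√23 ≈ 9.5917 ✓.


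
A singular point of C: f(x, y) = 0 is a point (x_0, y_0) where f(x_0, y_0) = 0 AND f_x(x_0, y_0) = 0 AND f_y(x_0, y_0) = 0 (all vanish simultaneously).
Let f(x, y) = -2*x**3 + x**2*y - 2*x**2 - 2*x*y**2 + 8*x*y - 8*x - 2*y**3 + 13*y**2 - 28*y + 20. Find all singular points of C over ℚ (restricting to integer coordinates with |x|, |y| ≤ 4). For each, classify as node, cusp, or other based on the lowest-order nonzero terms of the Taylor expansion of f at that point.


Singular points: {(0, 2)}; classification: cusp.

Compute partial derivatives:
  f_x = -6*x**2 + 2*x*y - 4*x - 2*y**2 + 8*y - 8.
  f_y = x**2 - 4*x*y + 8*x - 6*y**2 + 26*y - 28.
Scan x_0 ∈ {−4, ..., 4}. For each x_0, f_y(x_0, y) is a polynomial in y; find its integer roots y ∈ {−4, ..., 4}, then test f_x and f at those candidates.
  x = -4: f_y(-4, y) = -6*y**2 + 42*y - 44; no integer root y with |y| ≤ 4.
  x = -3: f_y(-3, y) = -6*y**2 + 38*y - 43; no integer root y with |y| ≤ 4.
  x = -2: f_y(-2, y) = -6*y**2 + 34*y - 40; vanishes at y ∈ {4}. (-2, 4): f_x = -40 ≠ 0.
  x = -1: f_y(-1, y) = -6*y**2 + 30*y - 35; no integer root y with |y| ≤ 4.
  x = 0: f_y(0, y) = -6*y**2 + 26*y - 28; vanishes at y ∈ {2}. (0, 2): f_x = 0, f = 0 — SINGULAR.
  x = 1: f_y(1, y) = -6*y**2 + 22*y - 19; no integer root y with |y| ≤ 4.
  x = 2: f_y(2, y) = -6*y**2 + 18*y - 8; no integer root y with |y| ≤ 4.
  x = 3: f_y(3, y) = -6*y**2 + 14*y + 5; no integer root y with |y| ≤ 4.
  x = 4: f_y(4, y) = -6*y**2 + 10*y + 20; no integer root y with |y| ≤ 4.
Only singular point on the grid: (0, 2).
Classify: substitute x = 0 + u, y = 2 + v and expand: f = -2*u**3 + u**2*v - 2*u*v**2 - 2*v**3 + v**2.
No constant or linear terms (consistent with a singular point). Quadratic part: v**2. Cubic part: -2*u**3 + u**2*v - 2*u*v**2 - 2*v**3.
The quadratic part v**2 is a perfect square, so there is a single (double) tangent line v = 0, i.e. y = 2. Restricting the cubic part to that line (v = 0) leaves -2*u**3 ≠ 0, so f is not divisible by v and the branch is v² ≈ 2*u**3 to lowest order — this is a cusp.
Classification: cusp.


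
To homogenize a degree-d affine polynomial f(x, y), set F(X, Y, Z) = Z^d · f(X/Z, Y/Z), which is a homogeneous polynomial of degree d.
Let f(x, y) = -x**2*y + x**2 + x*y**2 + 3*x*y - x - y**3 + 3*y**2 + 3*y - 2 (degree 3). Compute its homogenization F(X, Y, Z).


F(X, Y, Z) = -X**2*Y + X**2*Z + X*Y**2 + 3*X*Y*Z - X*Z**2 - Y**3 + 3*Y**2*Z + 3*Y*Z**2 - 2*Z**3

deg(f) = 3.
Substitute x = X/Z, y = Y/Z into f, then multiply by Z^3.
  monomial -1·x^2·y^1 ↦ -1·X^2·Y^1·Z^0.
  monomial 1·x^2·y^0 ↦ 1·X^2·Y^0·Z^1.
  monomial 1·x^1·y^2 ↦ 1·X^1·Y^2·Z^0.
  monomial 3·x^1·y^1 ↦ 3·X^1·Y^1·Z^1.
  monomial -1·x^1·y^0 ↦ -1·X^1·Y^0·Z^2.
  monomial -1·x^0·y^3 ↦ -1·X^0·Y^3·Z^0.
  monomial 3·x^0·y^2 ↦ 3·X^0·Y^2·Z^1.
  monomial 3·x^0·y^1 ↦ 3·X^0·Y^1·Z^2.
  monomial -2·x^0·y^0 ↦ -2·X^0·Y^0·Z^3.
Collecting: F(X, Y, Z) = -X**2*Y + X**2*Z + X*Y**2 + 3*X*Y*Z - X*Z**2 - Y**3 + 3*Y**2*Z + 3*Y*Z**2 - 2*Z**3.


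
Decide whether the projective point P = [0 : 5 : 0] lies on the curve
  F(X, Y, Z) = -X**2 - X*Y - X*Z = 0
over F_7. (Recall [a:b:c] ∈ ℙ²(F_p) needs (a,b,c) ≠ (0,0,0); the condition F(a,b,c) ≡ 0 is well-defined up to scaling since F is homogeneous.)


F(0,5,0) ≡ 0 (mod 7); P is on the curve.

Evaluate F(0, 5, 0) term-by-term (mod 7).
  -X**2 ↦ -1·0·1·1 = 0
  -X*Y ↦ -1·0·5·1 = 0
  -X*Z ↦ -1·0·1·0 = 0
Sum: F(0, 5, 0) = (0) + (0) + (0) = 0.
Reducing mod 7: 0 ≡ 0 (mod 7).
Since F(a, b, c) ≡ 0 (mod 7), P lies on the curve.


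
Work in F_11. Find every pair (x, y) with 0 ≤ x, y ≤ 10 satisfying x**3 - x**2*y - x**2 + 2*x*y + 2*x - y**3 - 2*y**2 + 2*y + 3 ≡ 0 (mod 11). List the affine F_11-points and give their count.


Affine F_11-points: {(0, 10), (2, 0), (2, 4), (2, 5), (5, 6), (6, 4), (7, 1), (8, 1), (8, 4), (9, 1), (10, 8)}; count = 11.

For each of the 121 pairs (x, y) ∈ F_11², evaluate f(x, y) mod 11. Record the zeros.
  x = 0: [0↦3, 1↦2, 2↦2, 3↦8, 4↦3, 5↦3, 6↦2, 7↦5, 8↦6, 9↦10, 10↦0]  zeros at y ∈ {10}
  x = 1: [0↦5, 1↦5, 2↦6, 3↦2, 4↦9, 5↦10, 6↦10, 7↦3, 8↦5, 9↦10, 10↦1]  zeros at y ∈ ∅
  x = 2: [0↦0, 1↦10, 2↦10, 3↦5, 4↦0, 5↦0, 6↦10, 7↦2, 8↦3, 9↦7, 10↦8]  zeros at y ∈ {0, 4, 5}
  x = 3: [0↦5, 1↦1, 2↦9, 3↦1, 4↦4, 5↦1, 6↦8, 7↦8, 8↦6, 9↦7, 10↦5]  zeros at y ∈ ∅
  x = 4: [0↦4, 1↦6, 2↦9, 3↦7, 4↦5, 5↦8, 6↦10, 7↦5, 8↦9, 9↦5, 10↦9]  zeros at y ∈ ∅
  x = 5: [0↦3, 1↦9, 2↦5, 3↦7, 4↦9, 5↦5, 6↦0, 7↦10, 8↦7, 9↦7, 10↦4]  zeros at y ∈ {6}
  x = 6: [0↦8, 1↦5, 2↦3, 3↦7, 4↦0, 5↦9, 6↦6, 7↦7, 8↦6, 9↦8, 10↦7]  zeros at y ∈ {4}
  x = 7: [0↦3, 1↦0, 2↦9, 3↦2, 4↦6, 5↦4, 6↦1, 7↦2, 8↦1, 9↦3, 10↦2]  zeros at y ∈ {1}
  x = 8: [0↦5, 1↦0, 2↦7, 3↦9, 4↦0, 5↦7, 6↦2, 7↦1, 8↦9, 9↦9, 10↦6]  zeros at y ∈ {1, 4}
  x = 9: [0↦9, 1↦0, 2↦3, 3↦1, 4↦10, 5↦2, 6↦4, 7↦10, 8↦3, 9↦10, 10↦3]  zeros at y ∈ {1}
  x = 10: [0↦10, 1↦6, 2↦3, 3↦6, 4↦9, 5↦6, 6↦2, 7↦2, 8↦0, 9↦1, 10↦10]  zeros at y ∈ {8}
Collecting zeros: affine points = {(0, 10), (2, 0), (2, 4), (2, 5), (5, 6), (6, 4), (7, 1), (8, 1), (8, 4), (9, 1), (10, 8)}.
Total count |C(F_11)_aff| = 11.


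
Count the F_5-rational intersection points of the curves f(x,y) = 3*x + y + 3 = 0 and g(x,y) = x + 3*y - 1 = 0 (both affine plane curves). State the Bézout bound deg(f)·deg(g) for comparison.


Common zeros: {(0, 2)}; count = 1; Bézout bound = 1.

deg(f) = 1, deg(g) = 1, so Bézout bound = 1.
Scan x ∈ F_5. For each x, list the y ∈ F_5 with f(x, y) ≡ 0 and those with g(x, y) ≡ 0 (mod 5); the common zeros in that column are the intersection.
  x = 0: f ≡ 0 at y ∈ {2}; g ≡ 0 at y ∈ {2}; common: {2}.
  x = 1: f ≡ 0 at y ∈ {4}; g ≡ 0 at y ∈ {0}; common: ∅.
  x = 2: f ≡ 0 at y ∈ {1}; g ≡ 0 at y ∈ {3}; common: ∅.
  x = 3: f ≡ 0 at y ∈ {3}; g ≡ 0 at y ∈ {1}; common: ∅.
  x = 4: f ≡ 0 at y ∈ {0}; g ≡ 0 at y ∈ {4}; common: ∅.
Collecting: common zeros = {(0, 2)}, so the count is 1.
Comparison with the Bézout bound: 1 ≤ 1 = deg(f)·deg(g), as expected for curves with no common component (the bound is attained).


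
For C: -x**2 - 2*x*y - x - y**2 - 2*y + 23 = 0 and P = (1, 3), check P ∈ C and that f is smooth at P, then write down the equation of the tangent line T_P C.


Tangent line at P: -9*x - 10*y + 39 = 0.

Step 1: f(1, 3) = 0, so P lies on C.
Step 2: partial derivatives
  f_x(x, y) = -2*x - 2*y - 1, f_y(x, y) = -2*x - 2*y - 2.
  f_x(P) = -9, f_y(P) = -10 (gradient nonzero, so P is smooth).
Step 3: tangent line at P: -9·(x − 1) + -10·(y − 3) = 0.
Expanding: -9*x - 10*y + 39 = 0.


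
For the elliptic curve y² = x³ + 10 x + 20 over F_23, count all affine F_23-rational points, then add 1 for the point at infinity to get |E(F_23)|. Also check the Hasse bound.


Affine points = {(1, 10), (1, 13), (2, 5), (2, 18), (3, 10), (3, 13), (4, 3), (4, 20), (10, 4), (10, 19), (11, 9), (11, 14), (13, 1), (13, 22), (14, 11), (14, 12), (15, 7), (15, 16), (18, 11), (18, 12), (19, 10), (19, 13), (20, 3), (20, 20), (22, 3), (22, 20)}; affine count = 26; |E(F_23)| = 27.

Discriminant check: Δ ∝ 4a³ + 27b² = 4·10³ + 27·20² = 4·1000 + 27·400 ≡ 11 (mod 23). Nonzero ⇒ E is nonsingular.
For each x ∈ F_23, compute rhs = x³ + 10·x + 20 mod 23, then count y ∈ F_23 with y² ≡ rhs.
  x = 0: rhs = 20, matching y values: none (0 points).
  x = 1: rhs = 8, matching y values: 10, 13 (2 points).
  x = 2: rhs = 2, matching y values: 5, 18 (2 points).
  x = 3: rhs = 8, matching y values: 10, 13 (2 points).
  x = 4: rhs = 9, matching y values: 3, 20 (2 points).
  x = 5: rhs = 11, matching y values: none (0 points).
  x = 6: rhs = 20, matching y values: none (0 points).
  x = 7: rhs = 19, matching y values: none (0 points).
  x = 8: rhs = 14, matching y values: none (0 points).
  x = 9: rhs = 11, matching y values: none (0 points).
  x = 10: rhs = 16, matching y values: 4, 19 (2 points).
  x = 11: rhs = 12, matching y values: 9, 14 (2 points).
  x = 12: rhs = 5, matching y values: none (0 points).
  x = 13: rhs = 1, matching y values: 1, 22 (2 points).
  x = 14: rhs = 6, matching y values: 11, 12 (2 points).
  x = 15: rhs = 3, matching y values: 7, 16 (2 points).
  x = 16: rhs = 21, matching y values: none (0 points).
  x = 17: rhs = 20, matching y values: none (0 points).
  x = 18: rhs = 6, matching y values: 11, 12 (2 points).
  x = 19: rhs = 8, matching y values: 10, 13 (2 points).
  x = 20: rhs = 9, matching y values: 3, 20 (2 points).
  x = 21: rhs = 15, matching y values: none (0 points).
  x = 22: rhs = 9, matching y values: 3, 20 (2 points).
Total affine count: 26.
Full point count |E(F_23)| = 26 + 1 = 27.
Hasse bound: |27 − (23+1)| = |3| = 3 ≤ 2√23 ≈ 9.5917 ✓.


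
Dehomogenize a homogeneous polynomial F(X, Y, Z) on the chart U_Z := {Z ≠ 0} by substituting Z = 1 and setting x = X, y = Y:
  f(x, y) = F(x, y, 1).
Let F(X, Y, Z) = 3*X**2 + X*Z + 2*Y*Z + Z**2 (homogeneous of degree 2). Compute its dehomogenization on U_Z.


f(x, y) = 3*x**2 + x + 2*y + 1

On U_Z we set Z = 1. Each monomial c·X^i·Y^j·Z^k in F becomes c·x^i·y^j·1^k = c·x^i·y^j.
Substituting Z = 1: F(X, Y, 1) = 3*x**2 + x + 2*y + 1.
Note: deg(f) ≤ deg(F) = 2; strict inequality happens when F is divisible by Z (lost terms).


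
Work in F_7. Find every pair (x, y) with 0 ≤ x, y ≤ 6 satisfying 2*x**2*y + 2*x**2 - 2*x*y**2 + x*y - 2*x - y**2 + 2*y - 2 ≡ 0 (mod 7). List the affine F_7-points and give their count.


Affine F_7-points: {(1, 1), (1, 3), (2, 3), (2, 5), (3, 2), (5, 1), (6, 5), (6, 6)}; count = 8.

For each of the 49 pairs (x, y) ∈ F_7², evaluate f(x, y) mod 7. Record the zeros.
  x = 0: [0↦5, 1↦6, 2↦5, 3↦2, 4↦4, 5↦4, 6↦2]  zeros at y ∈ ∅
  x = 1: [0↦5, 1↦0, 2↦3, 3↦0, 4↦5, 5↦4, 6↦4]  zeros at y ∈ {1, 3}
  x = 2: [0↦2, 1↦2, 2↦6, 3↦0, 4↦5, 5↦0, 6↦6]  zeros at y ∈ {3, 5}
  x = 3: [0↦3, 1↦5, 2↦0, 3↦2, 4↦4, 5↦6, 6↦1]  zeros at y ∈ {2}
  x = 4: [0↦1, 1↦2, 2↦6, 3↦6, 4↦2, 5↦1, 6↦3]  zeros at y ∈ ∅
  x = 5: [0↦3, 1↦0, 2↦3, 3↦5, 4↦6, 5↦6, 6↦5]  zeros at y ∈ {1}
  x = 6: [0↦2, 1↦6, 2↦5, 3↦6, 4↦2, 5↦0, 6↦0]  zeros at y ∈ {5, 6}
Collecting zeros: affine points = {(1, 1), (1, 3), (2, 3), (2, 5), (3, 2), (5, 1), (6, 5), (6, 6)}.
Total count |C(F_7)_aff| = 8.
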